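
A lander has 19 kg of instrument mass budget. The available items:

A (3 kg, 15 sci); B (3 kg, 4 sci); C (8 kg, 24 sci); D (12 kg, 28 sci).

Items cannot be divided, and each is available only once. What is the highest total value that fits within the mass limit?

47 sci

Check high-value combinations within 19 kg:
- A+B+D: mass 3+3+12=18, value 15+4+28=47
- A+B+C: mass 3+3+8=14, value 15+4+24=43
- A+D: mass 3+12=15, value 15+28=43
- A+C: mass 3+8=11, value 15+24=39
Best: 47 sci.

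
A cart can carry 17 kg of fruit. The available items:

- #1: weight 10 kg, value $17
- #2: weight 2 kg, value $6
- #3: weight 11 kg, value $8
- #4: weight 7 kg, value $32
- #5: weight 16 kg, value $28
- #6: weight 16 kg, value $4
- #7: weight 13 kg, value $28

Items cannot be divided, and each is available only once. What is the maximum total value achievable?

$49

Check high-value combinations within 17 kg:
- #1+#4: weight 10+7=17, value 17+32=49
- #2+#4: weight 2+7=9, value 6+32=38
- #2+#7: weight 2+13=15, value 6+28=34
Best: $49.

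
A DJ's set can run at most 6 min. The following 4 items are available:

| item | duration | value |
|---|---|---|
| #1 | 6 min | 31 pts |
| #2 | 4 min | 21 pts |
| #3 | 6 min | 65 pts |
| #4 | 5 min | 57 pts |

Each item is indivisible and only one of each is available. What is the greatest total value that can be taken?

This is a 0/1 knapsack; check combinations near the capacity.
- #3: duration 6, value 65
- #4: duration 5, value 57
- #1: duration 6, value 31
- #2: duration 4, value 21
Best: 65 pts.

65 pts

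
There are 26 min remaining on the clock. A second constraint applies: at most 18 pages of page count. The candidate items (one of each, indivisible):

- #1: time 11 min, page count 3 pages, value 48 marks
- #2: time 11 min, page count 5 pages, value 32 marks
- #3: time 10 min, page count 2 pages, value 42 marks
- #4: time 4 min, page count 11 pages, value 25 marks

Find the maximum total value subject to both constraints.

115 marks

Feasible sets respecting both limits:
- #1+#3+#4: time 25, page count 16, value 115
- #2+#3+#4: time 25, page count 18, value 99
- #1+#3: time 21, page count 5, value 90
- #1+#2: time 22, page count 8, value 80
Best: 115 marks.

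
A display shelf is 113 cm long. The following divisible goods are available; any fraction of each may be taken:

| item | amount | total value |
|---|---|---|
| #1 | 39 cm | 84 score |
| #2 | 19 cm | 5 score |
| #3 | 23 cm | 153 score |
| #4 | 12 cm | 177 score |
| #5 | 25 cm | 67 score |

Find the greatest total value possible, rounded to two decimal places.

Take in order of value per unit:
- #4 (177/12 per unit): all 12 → value 177, running total 177.00
- #3 (153/23 per unit): all 23 → value 153, running total 330.00
- #5 (67/25 per unit): all 25 → value 67, running total 397.00
- #1 (84/39 per unit): all 39 → value 84, running total 481.00
- #2 (5/19 per unit): 14 of 19 → value 14×5/19 = 3.6842, running total 484.68
Total 484.68.

484.68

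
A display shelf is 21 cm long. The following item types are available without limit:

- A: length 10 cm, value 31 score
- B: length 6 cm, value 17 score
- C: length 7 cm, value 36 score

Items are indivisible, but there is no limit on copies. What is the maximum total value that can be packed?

Best value-per-unit is C at 36/7, and filling with it alone uses length 3×7=21. No mix of the others beats 3×36 = 108.

108 score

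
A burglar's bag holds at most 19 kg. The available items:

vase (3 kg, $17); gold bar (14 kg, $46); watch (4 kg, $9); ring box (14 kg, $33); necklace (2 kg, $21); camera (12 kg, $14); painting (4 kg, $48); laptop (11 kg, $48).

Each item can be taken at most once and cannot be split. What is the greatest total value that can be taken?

$117

Check high-value combinations within 19 kg:
- necklace+painting+laptop: weight 2+4+11=17, value 21+48+48=117
- vase+painting+laptop: weight 3+4+11=18, value 17+48+48=113
- watch+painting+laptop: weight 4+4+11=19, value 9+48+48=105
- painting+laptop: weight 4+11=15, value 48+48=96
- vase+watch+necklace+painting: weight 3+4+2+4=13, value 17+9+21+48=95
Best: $117.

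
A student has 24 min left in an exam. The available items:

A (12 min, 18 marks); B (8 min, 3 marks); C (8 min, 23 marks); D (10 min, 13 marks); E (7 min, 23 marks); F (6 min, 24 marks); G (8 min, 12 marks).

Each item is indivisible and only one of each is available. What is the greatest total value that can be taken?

70 marks

Check high-value combinations within 24 min:
- C+E+F: time 8+7+6=21, value 23+23+24=70
- D+E+F: time 10+7+6=23, value 13+23+24=60
- C+D+F: time 8+10+6=24, value 23+13+24=60
- E+F+G: time 7+6+8=21, value 23+24+12=59
- C+F+G: time 8+6+8=22, value 23+24+12=59
Best: 70 marks.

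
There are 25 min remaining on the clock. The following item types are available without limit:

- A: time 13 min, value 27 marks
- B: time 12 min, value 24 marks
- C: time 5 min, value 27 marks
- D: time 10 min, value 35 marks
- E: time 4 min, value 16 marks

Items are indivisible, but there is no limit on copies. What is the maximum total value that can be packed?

135 marks

Best value-per-unit is C at 27/5, and filling with it alone uses time 5×5=25. No mix of the others beats 5×27 = 135.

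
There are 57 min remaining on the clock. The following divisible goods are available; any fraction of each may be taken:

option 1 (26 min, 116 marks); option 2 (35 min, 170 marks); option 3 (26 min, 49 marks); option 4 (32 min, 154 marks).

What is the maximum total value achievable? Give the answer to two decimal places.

Take in order of value per unit:
- option 2 (170/35 per unit): all 35 → value 170, running total 170.00
- option 4 (154/32 per unit): 22 of 32 → value 22×154/32 = 105.8750, running total 275.88
Total 275.88.

275.88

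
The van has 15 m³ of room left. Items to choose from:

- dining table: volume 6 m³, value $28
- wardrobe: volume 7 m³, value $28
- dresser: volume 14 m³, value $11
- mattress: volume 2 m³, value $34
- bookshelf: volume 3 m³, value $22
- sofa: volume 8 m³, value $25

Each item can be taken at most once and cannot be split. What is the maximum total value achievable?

Check high-value combinations within 15 m³:
- dining table+wardrobe+mattress: volume 6+7+2=15, value 28+28+34=90
- dining table+mattress+bookshelf: volume 6+2+3=11, value 28+34+22=84
- wardrobe+mattress+bookshelf: volume 7+2+3=12, value 28+34+22=84
Best: $90.

$90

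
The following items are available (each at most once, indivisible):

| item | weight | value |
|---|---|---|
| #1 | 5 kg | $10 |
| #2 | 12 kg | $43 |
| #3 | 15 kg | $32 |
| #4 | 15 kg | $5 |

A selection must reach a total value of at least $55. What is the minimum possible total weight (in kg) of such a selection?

27

Subsets with value ≥ 55, sorted by total weight:
- #2+#3: weight 27, value 75
- #1+#2+#3: weight 32, value 85
- #1+#2+#4: weight 32, value 58
- #2+#3+#4: weight 42, value 80
Minimum weight: 27 kg.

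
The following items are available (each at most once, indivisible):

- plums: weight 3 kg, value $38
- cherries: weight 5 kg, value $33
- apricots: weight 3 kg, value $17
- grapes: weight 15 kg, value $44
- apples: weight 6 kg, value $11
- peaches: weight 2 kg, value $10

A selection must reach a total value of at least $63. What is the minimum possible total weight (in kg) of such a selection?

8

Subsets with value ≥ 63, sorted by total weight:
- plums+cherries: weight 8, value 71
- plums+apricots+peaches: weight 8, value 65
- plums+cherries+peaches: weight 10, value 81
- plums+cherries+apricots: weight 11, value 88
Minimum weight: 8 kg.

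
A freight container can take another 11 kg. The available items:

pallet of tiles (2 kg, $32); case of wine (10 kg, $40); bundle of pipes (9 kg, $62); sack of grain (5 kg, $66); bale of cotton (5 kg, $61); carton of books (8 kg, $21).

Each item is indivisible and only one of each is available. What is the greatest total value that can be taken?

Check high-value combinations within 11 kg:
- sack of grain+bale of cotton: weight 5+5=10, value 66+61=127
- pallet of tiles+sack of grain: weight 2+5=7, value 32+66=98
- pallet of tiles+bundle of pipes: weight 2+9=11, value 32+62=94
- pallet of tiles+bale of cotton: weight 2+5=7, value 32+61=93
- sack of grain: weight 5, value 66
Best: $127.

$127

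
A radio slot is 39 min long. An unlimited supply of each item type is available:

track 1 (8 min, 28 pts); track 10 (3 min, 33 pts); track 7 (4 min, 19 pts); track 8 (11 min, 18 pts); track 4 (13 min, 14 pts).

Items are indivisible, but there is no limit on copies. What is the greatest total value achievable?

429 pts

Best value-per-unit is track 10 at 33/3, and filling with it alone uses duration 13×3=39. No mix of the others beats 13×33 = 429.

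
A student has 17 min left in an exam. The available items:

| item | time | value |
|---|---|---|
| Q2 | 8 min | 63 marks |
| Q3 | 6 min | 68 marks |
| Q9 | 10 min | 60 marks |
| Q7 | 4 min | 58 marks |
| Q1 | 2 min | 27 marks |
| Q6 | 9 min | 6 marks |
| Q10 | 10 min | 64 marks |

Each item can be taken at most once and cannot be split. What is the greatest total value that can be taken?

158 marks

Check high-value combinations within 17 min:
- Q2+Q3+Q1: time 8+6+2=16, value 63+68+27=158
- Q3+Q7+Q1: time 6+4+2=12, value 68+58+27=153
- Q7+Q1+Q10: time 4+2+10=16, value 58+27+64=149
- Q2+Q7+Q1: time 8+4+2=14, value 63+58+27=148
- Q9+Q7+Q1: time 10+4+2=16, value 60+58+27=145
Best: 158 marks.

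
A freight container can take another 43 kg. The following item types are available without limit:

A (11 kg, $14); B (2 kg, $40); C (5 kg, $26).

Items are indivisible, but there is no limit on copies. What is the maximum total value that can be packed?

$840

Best value-per-unit is B at 40/2, and filling with it alone uses weight 21×2=42. No mix of the others beats 21×40 = 840.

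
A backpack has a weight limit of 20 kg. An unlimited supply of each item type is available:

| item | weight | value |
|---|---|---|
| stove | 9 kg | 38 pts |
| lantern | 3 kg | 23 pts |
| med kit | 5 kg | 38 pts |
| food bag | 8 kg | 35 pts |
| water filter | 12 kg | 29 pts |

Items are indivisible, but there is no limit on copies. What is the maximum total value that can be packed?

Best value-per-unit is lantern at 23/3; filling with it alone gives 6×23 = 138.
Optimal mix: 5×lantern + 1×med kit → weight 20, value 153.

153 pts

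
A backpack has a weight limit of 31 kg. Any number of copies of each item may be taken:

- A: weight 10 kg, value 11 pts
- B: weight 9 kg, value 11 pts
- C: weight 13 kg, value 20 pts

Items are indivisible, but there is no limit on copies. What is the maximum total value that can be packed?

42 pts

Best value-per-unit is C at 20/13; filling with it alone gives 2×20 = 40.
Optimal mix: 2×B + 1×C → weight 31, value 42.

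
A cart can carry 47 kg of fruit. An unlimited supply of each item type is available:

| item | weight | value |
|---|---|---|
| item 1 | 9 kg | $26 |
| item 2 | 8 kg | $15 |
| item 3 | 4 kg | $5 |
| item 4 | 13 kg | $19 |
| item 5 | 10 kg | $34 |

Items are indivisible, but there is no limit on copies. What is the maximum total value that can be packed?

$146

Best value-per-unit is item 5 at 34/10; filling with it alone gives 4×34 = 136.
Optimal mix: 3×item 1 + 2×item 5 → weight 47, value 146.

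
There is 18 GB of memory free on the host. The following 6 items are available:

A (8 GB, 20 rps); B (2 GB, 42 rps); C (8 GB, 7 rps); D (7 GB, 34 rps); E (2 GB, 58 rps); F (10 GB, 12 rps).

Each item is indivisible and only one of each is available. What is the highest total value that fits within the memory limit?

134 rps

Check high-value combinations within 18 GB:
- B+D+E: memory 2+7+2=11, value 42+34+58=134
- A+B+E: memory 8+2+2=12, value 20+42+58=120
- B+E+F: memory 2+2+10=14, value 42+58+12=112
- A+D+E: memory 8+7+2=17, value 20+34+58=112
- B+C+E: memory 2+8+2=12, value 42+7+58=107
Best: 134 rps.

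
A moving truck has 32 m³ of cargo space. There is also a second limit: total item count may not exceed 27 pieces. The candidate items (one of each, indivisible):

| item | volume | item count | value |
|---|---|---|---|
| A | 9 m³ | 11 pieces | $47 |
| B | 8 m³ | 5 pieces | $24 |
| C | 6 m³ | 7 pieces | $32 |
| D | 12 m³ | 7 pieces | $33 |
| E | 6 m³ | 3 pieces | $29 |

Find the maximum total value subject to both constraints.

Feasible sets respecting both limits:
- A+B+C+E: volume 29, item count 26, value 132
- B+C+D+E: volume 32, item count 22, value 118
- A+C+D: volume 27, item count 25, value 112
- A+D+E: volume 27, item count 21, value 109
Best: $132.

$132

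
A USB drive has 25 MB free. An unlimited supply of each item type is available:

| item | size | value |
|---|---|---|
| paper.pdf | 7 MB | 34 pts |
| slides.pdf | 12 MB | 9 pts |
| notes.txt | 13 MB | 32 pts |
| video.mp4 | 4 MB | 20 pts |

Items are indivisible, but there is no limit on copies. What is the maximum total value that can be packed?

122 pts

Best value-per-unit is video.mp4 at 20/4; filling with it alone gives 6×20 = 120.
Optimal mix: 3×paper.pdf + 1×video.mp4 → size 25, value 122.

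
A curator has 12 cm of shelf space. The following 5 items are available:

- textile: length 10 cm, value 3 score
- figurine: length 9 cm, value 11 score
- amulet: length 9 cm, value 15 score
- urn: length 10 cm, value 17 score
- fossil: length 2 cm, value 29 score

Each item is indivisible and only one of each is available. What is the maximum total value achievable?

46 score

Check high-value combinations within 12 cm:
- urn+fossil: length 10+2=12, value 17+29=46
- amulet+fossil: length 9+2=11, value 15+29=44
- figurine+fossil: length 9+2=11, value 11+29=40
Best: 46 score.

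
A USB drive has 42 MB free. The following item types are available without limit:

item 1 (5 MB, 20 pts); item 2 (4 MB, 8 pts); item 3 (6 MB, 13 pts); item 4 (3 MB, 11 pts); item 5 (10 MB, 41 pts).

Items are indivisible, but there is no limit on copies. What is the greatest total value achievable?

Best value-per-unit is item 5 at 41/10; filling with it alone gives 4×41 = 164.
Optimal mix: 4×item 4 + 3×item 5 → size 42, value 167.

167 pts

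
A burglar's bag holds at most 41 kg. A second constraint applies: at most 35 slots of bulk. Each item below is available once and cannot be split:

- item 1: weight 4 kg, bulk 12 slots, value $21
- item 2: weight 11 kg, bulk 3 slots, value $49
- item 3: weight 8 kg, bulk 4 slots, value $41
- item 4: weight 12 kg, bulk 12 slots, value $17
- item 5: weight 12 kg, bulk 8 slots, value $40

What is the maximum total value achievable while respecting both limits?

$151

Feasible sets respecting both limits:
- item 1+item 2+item 3+item 5: weight 35, bulk 27, value 151
- item 2+item 3+item 5: weight 31, bulk 15, value 130
- item 1+item 2+item 3+item 4: weight 35, bulk 31, value 128
- item 1+item 2+item 4+item 5: weight 39, bulk 35, value 127
Best: $151.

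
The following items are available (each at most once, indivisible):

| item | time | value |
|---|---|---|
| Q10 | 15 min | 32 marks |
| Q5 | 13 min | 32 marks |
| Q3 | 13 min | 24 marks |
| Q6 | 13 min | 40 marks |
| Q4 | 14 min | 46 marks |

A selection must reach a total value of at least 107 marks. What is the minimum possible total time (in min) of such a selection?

40

Subsets with value ≥ 107, sorted by total time:
- Q5+Q6+Q4: time 40, value 118
- Q3+Q6+Q4: time 40, value 110
Minimum time: 40 min.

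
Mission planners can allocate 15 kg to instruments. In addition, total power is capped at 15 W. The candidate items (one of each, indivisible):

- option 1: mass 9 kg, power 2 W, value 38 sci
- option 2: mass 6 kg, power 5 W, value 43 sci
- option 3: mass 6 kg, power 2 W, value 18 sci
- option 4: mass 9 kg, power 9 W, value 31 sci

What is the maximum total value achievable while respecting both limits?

81 sci

Feasible sets respecting both limits:
- option 1+option 2: mass 15, power 7, value 81
- option 2+option 4: mass 15, power 14, value 74
- option 2+option 3: mass 12, power 7, value 61
- option 1+option 3: mass 15, power 4, value 56
Best: 81 sci.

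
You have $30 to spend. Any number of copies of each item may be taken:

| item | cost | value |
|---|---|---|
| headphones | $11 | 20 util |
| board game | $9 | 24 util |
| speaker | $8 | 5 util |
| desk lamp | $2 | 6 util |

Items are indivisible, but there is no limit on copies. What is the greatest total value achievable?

90 util

Best value-per-unit is desk lamp at 6/2, and filling with it alone uses cost 15×2=30. No mix of the others beats 15×6 = 90.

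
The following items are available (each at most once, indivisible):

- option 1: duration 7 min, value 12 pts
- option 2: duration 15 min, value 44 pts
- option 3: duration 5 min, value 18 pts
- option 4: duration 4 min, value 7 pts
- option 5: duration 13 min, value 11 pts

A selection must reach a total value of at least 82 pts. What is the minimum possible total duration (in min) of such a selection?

40

Subsets with value ≥ 82, sorted by total duration:
- option 1+option 2+option 3+option 5: duration 40, value 85
- option 1+option 2+option 3+option 4+option 5: duration 44, value 92
Minimum duration: 40 min.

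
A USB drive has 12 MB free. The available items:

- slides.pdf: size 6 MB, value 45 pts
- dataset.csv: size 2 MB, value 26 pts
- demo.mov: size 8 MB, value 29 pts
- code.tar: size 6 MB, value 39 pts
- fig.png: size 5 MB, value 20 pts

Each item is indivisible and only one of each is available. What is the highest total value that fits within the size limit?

84 pts

Check high-value combinations within 12 MB:
- slides.pdf+code.tar: size 6+6=12, value 45+39=84
- slides.pdf+dataset.csv: size 6+2=8, value 45+26=71
- dataset.csv+code.tar: size 2+6=8, value 26+39=65
- slides.pdf+fig.png: size 6+5=11, value 45+20=65
Best: 84 pts.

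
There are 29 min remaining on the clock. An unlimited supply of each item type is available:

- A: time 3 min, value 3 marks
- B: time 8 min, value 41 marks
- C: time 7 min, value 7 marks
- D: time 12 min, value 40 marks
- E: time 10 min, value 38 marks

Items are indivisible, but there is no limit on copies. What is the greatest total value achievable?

126 marks

Best value-per-unit is B at 41/8; filling with it alone gives 3×41 = 123.
Optimal mix: 1×A + 3×B → time 27, value 126.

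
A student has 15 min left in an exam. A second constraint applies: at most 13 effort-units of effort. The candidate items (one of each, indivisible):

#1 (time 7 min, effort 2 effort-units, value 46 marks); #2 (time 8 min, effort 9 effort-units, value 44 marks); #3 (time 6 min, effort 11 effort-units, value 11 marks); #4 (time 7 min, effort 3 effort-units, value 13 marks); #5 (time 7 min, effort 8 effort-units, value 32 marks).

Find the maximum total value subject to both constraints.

90 marks

Feasible sets respecting both limits:
- #1+#2: time 15, effort 11, value 90
- #1+#5: time 14, effort 10, value 78
- #1+#4: time 14, effort 5, value 59
Best: 90 marks.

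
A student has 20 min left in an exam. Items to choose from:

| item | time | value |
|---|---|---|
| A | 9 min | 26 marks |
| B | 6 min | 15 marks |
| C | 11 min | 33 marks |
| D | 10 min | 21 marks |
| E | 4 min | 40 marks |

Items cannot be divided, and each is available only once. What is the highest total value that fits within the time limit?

81 marks

This is a 0/1 knapsack; check combinations near the capacity.
- A+B+E: time 9+6+4=19, value 26+15+40=81
- B+D+E: time 6+10+4=20, value 15+21+40=76
- C+E: time 11+4=15, value 33+40=73
Best: 81 marks.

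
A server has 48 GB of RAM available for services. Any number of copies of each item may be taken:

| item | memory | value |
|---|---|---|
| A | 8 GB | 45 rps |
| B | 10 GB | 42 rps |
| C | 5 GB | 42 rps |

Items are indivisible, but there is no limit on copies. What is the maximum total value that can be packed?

Best value-per-unit is C at 42/5; filling with it alone gives 9×42 = 378.
Optimal mix: 1×A + 8×C → memory 48, value 381.

381 rps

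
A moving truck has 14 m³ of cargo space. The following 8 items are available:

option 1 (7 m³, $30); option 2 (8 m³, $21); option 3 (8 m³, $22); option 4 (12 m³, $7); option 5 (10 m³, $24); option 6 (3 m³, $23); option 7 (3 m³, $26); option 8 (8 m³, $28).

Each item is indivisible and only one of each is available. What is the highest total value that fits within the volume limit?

$79

This is a 0/1 knapsack; check combinations near the capacity.
- option 1+option 6+option 7: volume 7+3+3=13, value 30+23+26=79
- option 6+option 7+option 8: volume 3+3+8=14, value 23+26+28=77
- option 3+option 6+option 7: volume 8+3+3=14, value 22+23+26=71
- option 2+option 6+option 7: volume 8+3+3=14, value 21+23+26=70
Best: $79.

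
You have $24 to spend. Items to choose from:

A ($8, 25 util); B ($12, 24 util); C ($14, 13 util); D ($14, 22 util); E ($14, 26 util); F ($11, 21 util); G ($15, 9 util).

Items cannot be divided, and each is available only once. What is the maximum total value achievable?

Check high-value combinations within $24:
- A+E: cost 8+14=22, value 25+26=51
- A+B: cost 8+12=20, value 25+24=49
- A+D: cost 8+14=22, value 25+22=47
- A+F: cost 8+11=19, value 25+21=46
- B+F: cost 12+11=23, value 24+21=45
Best: 51 util.

51 util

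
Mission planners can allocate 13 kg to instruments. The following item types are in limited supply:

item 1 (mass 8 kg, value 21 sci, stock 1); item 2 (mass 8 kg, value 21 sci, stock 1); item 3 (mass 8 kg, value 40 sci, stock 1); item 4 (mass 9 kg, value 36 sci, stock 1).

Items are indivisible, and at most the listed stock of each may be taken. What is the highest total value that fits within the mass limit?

40 sci

Top feasible selections:
- 1×item 3: mass 8, value 40
- 1×item 4: mass 9, value 36
Best: 40 sci.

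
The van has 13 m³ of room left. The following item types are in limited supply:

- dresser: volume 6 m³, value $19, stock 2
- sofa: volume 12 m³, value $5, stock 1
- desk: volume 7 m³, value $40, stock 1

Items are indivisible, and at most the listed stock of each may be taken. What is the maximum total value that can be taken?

$59

Best selections within volume 13 and stock limits:
- 1×dresser + 1×desk: volume 13, value 59
- 1×desk: volume 7, value 40
- 2×dresser: volume 12, value 38
- 1×dresser: volume 6, value 19
Best: $59.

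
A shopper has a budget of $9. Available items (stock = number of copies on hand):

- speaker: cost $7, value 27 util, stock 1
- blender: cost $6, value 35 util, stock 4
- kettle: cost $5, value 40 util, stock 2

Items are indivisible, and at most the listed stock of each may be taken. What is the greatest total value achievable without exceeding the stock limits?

40 util

Best selections within cost 9 and stock limits:
- 1×kettle: cost 5, value 40
- 1×blender: cost 6, value 35
- 1×speaker: cost 7, value 27
Best: 40 util.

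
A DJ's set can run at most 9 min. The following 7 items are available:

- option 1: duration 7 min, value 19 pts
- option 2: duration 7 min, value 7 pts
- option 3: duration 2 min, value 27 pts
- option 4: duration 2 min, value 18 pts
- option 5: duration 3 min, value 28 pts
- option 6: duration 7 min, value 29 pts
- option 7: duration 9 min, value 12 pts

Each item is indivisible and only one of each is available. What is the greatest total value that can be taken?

Check high-value combinations within 9 min:
- option 3+option 4+option 5: duration 2+2+3=7, value 27+18+28=73
- option 3+option 6: duration 2+7=9, value 27+29=56
- option 3+option 5: duration 2+3=5, value 27+28=55
- option 4+option 6: duration 2+7=9, value 18+29=47
Best: 73 pts.

73 pts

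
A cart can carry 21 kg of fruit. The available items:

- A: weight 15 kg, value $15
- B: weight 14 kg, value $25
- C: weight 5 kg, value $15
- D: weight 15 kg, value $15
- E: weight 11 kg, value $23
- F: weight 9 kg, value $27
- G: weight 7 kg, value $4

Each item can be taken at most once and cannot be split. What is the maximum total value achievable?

Check high-value combinations within 21 kg:
- E+F: weight 11+9=20, value 23+27=50
- C+F+G: weight 5+9+7=21, value 15+27+4=46
- C+F: weight 5+9=14, value 15+27=42
Best: $50.

$50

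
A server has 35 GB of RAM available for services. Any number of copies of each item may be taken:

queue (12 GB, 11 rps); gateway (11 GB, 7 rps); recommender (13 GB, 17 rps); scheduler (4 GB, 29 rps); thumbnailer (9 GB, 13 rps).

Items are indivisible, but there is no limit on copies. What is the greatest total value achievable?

232 rps

Best value-per-unit is scheduler at 29/4, and filling with it alone uses memory 8×4=32. No mix of the others beats 8×29 = 232.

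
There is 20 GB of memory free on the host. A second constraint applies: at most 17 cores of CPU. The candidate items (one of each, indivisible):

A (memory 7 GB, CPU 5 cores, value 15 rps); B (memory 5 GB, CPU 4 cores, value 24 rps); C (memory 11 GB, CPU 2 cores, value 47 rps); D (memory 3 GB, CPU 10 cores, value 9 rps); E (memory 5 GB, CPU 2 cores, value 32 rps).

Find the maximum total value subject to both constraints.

88 rps

Feasible sets respecting both limits:
- C+D+E: memory 19, CPU 14, value 88
- B+C+D: memory 19, CPU 16, value 80
- C+E: memory 16, CPU 4, value 79
Best: 88 rps.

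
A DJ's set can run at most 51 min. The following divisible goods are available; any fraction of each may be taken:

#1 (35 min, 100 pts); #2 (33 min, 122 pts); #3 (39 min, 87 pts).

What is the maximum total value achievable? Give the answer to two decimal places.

Take in order of value per unit:
- #2 (122/33 per unit): all 33 → value 122, running total 122.00
- #1 (100/35 per unit): 18 of 35 → value 18×100/35 = 51.4286, running total 173.43
Total 173.43.

173.43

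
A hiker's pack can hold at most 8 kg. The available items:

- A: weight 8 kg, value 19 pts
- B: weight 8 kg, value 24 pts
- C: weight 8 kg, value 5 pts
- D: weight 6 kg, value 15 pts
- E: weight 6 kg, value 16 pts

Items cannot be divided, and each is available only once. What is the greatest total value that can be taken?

24 pts

Check high-value combinations within 8 kg:
- B: weight 8, value 24
- A: weight 8, value 19
- E: weight 6, value 16
- D: weight 6, value 15
- C: weight 8, value 5
Best: 24 pts.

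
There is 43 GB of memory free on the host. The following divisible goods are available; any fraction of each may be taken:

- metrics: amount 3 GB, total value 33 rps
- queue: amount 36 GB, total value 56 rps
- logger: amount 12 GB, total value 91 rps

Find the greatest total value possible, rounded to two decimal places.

Take in order of value per unit:
- metrics (33/3 per unit): all 3 → value 33, running total 33.00
- logger (91/12 per unit): all 12 → value 91, running total 124.00
- queue (56/36 per unit): 28 of 36 → value 28×56/36 = 43.5556, running total 167.56
Total 167.56.

167.56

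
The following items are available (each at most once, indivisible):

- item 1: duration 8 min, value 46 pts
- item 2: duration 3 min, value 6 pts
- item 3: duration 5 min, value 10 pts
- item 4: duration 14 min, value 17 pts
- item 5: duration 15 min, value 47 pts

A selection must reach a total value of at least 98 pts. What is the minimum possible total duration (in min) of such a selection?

26

Subsets with value ≥ 98, sorted by total duration:
- item 1+item 2+item 5: duration 26, value 99
- item 1+item 3+item 5: duration 28, value 103
- item 1+item 2+item 3+item 5: duration 31, value 109
Minimum duration: 26 min.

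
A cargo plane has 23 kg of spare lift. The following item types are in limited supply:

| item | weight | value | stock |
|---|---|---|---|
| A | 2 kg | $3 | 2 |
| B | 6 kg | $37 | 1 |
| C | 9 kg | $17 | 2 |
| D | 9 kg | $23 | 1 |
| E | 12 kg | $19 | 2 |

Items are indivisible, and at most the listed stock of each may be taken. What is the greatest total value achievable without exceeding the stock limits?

Top feasible selections:
- 2×A + 1×B + 1×D: weight 19, value 66
- 1×A + 1×B + 1×D: weight 17, value 63
- 2×A + 1×B + 1×E: weight 22, value 62
- 1×B + 1×D: weight 15, value 60
Best: $66.

$66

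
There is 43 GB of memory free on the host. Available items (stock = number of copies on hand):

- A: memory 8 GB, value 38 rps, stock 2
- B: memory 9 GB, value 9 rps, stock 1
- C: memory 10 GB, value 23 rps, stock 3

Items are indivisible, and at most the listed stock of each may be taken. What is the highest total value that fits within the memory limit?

Top feasible selections:
- 2×A + 2×C: memory 36, value 122
- 2×A + 1×B + 1×C: memory 35, value 108
- 1×A + 3×C: memory 38, value 107
- 2×A + 1×C: memory 26, value 99
Best: 122 rps.

122 rps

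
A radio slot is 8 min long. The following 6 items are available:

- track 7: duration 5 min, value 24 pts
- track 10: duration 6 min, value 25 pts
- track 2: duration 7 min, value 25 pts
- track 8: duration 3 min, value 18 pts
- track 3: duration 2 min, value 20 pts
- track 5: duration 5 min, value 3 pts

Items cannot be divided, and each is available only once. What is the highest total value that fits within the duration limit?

45 pts

Check high-value combinations within 8 min:
- track 10+track 3: duration 6+2=8, value 25+20=45
- track 7+track 3: duration 5+2=7, value 24+20=44
- track 7+track 8: duration 5+3=8, value 24+18=42
- track 8+track 3: duration 3+2=5, value 18+20=38
- track 10: duration 6, value 25
Best: 45 pts.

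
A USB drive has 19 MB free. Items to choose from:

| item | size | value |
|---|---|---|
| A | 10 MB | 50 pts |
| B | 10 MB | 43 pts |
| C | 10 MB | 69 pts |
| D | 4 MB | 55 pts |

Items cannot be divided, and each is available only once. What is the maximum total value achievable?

124 pts

This is a 0/1 knapsack; check combinations near the capacity.
- C+D: size 10+4=14, value 69+55=124
- A+D: size 10+4=14, value 50+55=105
- B+D: size 10+4=14, value 43+55=98
- C: size 10, value 69
Best: 124 pts.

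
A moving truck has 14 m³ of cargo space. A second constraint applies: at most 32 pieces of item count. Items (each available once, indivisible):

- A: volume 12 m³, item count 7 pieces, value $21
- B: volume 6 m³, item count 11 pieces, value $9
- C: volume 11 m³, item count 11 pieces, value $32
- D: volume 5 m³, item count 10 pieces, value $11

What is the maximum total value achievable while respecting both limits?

$32

Feasible sets respecting both limits:
- C: volume 11, item count 11, value 32
- A: volume 12, item count 7, value 21
- B+D: volume 11, item count 21, value 20
- D: volume 5, item count 10, value 11
Best: $32.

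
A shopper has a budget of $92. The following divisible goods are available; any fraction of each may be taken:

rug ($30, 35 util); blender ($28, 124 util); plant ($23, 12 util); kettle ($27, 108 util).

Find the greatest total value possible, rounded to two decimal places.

270.65

Take in order of value per unit:
- blender (124/28 per unit): all 28 → value 124, running total 124.00
- kettle (108/27 per unit): all 27 → value 108, running total 232.00
- rug (35/30 per unit): all 30 → value 35, running total 267.00
- plant (12/23 per unit): 7 of 23 → value 7×12/23 = 3.6522, running total 270.65
Total 270.65.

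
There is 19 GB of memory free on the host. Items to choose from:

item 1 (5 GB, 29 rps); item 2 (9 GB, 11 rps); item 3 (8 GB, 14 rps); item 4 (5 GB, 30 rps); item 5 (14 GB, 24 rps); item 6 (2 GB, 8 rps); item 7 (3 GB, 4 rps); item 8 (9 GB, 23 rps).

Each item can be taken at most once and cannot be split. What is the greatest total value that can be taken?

82 rps

Check high-value combinations within 19 GB:
- item 1+item 4+item 8: memory 5+5+9=19, value 29+30+23=82
- item 1+item 3+item 4: memory 5+8+5=18, value 29+14+30=73
- item 1+item 4+item 6+item 7: memory 5+5+2+3=15, value 29+30+8+4=71
- item 1+item 2+item 4: memory 5+9+5=19, value 29+11+30=70
Best: 82 rps.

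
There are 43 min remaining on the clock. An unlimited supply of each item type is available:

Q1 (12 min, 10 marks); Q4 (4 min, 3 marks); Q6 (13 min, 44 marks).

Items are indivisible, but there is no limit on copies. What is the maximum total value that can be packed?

Best value-per-unit is Q6 at 44/13; filling with it alone gives 3×44 = 132.
Optimal mix: 1×Q4 + 3×Q6 → time 43, value 135.

135 marks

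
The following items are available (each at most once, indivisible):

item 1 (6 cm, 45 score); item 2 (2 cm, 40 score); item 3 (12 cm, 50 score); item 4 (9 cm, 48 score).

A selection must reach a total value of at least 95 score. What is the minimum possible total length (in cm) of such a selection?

17

Subsets with value ≥ 95, sorted by total length:
- item 1+item 2+item 4: length 17, value 133
- item 1+item 3: length 18, value 95
Minimum length: 17 cm.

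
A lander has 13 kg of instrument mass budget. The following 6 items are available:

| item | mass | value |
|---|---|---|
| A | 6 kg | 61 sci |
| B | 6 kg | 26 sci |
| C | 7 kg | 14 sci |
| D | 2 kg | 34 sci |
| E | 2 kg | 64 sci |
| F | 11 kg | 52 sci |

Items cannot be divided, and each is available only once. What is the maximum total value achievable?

Check high-value combinations within 13 kg:
- A+D+E: mass 6+2+2=10, value 61+34+64=159
- A+E: mass 6+2=8, value 61+64=125
- B+D+E: mass 6+2+2=10, value 26+34+64=124
Best: 159 sci.

159 sci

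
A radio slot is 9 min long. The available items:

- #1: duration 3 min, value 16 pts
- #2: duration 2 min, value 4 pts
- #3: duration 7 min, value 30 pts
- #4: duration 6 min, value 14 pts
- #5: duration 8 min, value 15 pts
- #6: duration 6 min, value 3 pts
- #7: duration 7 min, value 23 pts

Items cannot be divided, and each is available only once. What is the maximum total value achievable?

34 pts

Check high-value combinations within 9 min:
- #2+#3: duration 2+7=9, value 4+30=34
- #3: duration 7, value 30
- #1+#4: duration 3+6=9, value 16+14=30
- #2+#7: duration 2+7=9, value 4+23=27
- #7: duration 7, value 23
Best: 34 pts.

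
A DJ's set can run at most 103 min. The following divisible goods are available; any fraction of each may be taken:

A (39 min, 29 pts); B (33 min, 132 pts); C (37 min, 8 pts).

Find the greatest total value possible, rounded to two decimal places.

167.70

Take in order of value per unit:
- B (132/33 per unit): all 33 → value 132, running total 132.00
- A (29/39 per unit): all 39 → value 29, running total 161.00
- C (8/37 per unit): 31 of 37 → value 31×8/37 = 6.7027, running total 167.70
Total 167.70.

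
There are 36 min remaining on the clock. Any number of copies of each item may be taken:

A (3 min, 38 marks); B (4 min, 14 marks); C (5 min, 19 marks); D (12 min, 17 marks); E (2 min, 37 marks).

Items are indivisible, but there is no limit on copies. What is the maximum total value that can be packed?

Best value-per-unit is E at 37/2, and filling with it alone uses time 18×2=36. No mix of the others beats 18×37 = 666.

666 marks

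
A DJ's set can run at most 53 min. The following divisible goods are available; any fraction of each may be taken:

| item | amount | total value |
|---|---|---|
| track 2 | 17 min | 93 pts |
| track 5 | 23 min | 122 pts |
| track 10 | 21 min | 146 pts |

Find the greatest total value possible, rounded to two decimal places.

Take in order of value per unit:
- track 10 (146/21 per unit): all 21 → value 146, running total 146.00
- track 2 (93/17 per unit): all 17 → value 93, running total 239.00
- track 5 (122/23 per unit): 15 of 23 → value 15×122/23 = 79.5652, running total 318.57
Total 318.57.

318.57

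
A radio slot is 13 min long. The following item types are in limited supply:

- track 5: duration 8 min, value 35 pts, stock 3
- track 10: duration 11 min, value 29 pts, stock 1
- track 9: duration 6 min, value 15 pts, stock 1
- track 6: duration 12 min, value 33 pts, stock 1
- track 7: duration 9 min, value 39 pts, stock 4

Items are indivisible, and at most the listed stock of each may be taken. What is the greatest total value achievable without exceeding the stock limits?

39 pts

Top feasible selections:
- 1×track 7: duration 9, value 39
- 1×track 5: duration 8, value 35
- 1×track 6: duration 12, value 33
- 1×track 10: duration 11, value 29
Best: 39 pts.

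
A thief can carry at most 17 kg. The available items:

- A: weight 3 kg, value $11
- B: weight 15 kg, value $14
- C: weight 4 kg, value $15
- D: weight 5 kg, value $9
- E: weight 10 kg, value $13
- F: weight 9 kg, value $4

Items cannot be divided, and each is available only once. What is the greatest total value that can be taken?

$39

Check high-value combinations within 17 kg:
- A+C+E: weight 3+4+10=17, value 11+15+13=39
- A+C+D: weight 3+4+5=12, value 11+15+9=35
- A+C+F: weight 3+4+9=16, value 11+15+4=30
Best: $39.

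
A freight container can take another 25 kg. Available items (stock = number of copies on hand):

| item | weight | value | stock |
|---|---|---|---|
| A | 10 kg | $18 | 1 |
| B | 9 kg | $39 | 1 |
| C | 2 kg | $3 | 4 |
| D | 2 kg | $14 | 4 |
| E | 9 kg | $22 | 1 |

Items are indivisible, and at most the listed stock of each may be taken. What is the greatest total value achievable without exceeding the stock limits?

Top feasible selections:
- 1×B + 4×C + 4×D: weight 25, value 107
- 1×B + 3×C + 4×D: weight 23, value 104
- 1×B + 3×D + 1×E: weight 24, value 103
Best: $107.

$107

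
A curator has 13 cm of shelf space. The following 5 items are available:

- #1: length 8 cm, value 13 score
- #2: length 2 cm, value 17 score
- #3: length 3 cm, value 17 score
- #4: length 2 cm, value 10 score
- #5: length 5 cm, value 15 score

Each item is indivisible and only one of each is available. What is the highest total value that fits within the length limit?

This is a 0/1 knapsack; check combinations near the capacity.
- #2+#3+#4+#5: length 2+3+2+5=12, value 17+17+10+15=59
- #2+#3+#5: length 2+3+5=10, value 17+17+15=49
- #1+#2+#3: length 8+2+3=13, value 13+17+17=47
Best: 59 score.

59 score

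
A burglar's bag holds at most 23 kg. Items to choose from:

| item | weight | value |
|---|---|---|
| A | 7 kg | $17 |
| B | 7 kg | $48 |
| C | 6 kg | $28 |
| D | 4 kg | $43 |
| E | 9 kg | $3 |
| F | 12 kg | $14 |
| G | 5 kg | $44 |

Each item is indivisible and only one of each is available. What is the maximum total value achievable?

$163

Check high-value combinations within 23 kg:
- B+C+D+G: weight 7+6+4+5=22, value 48+28+43+44=163
- A+B+D+G: weight 7+7+4+5=23, value 17+48+43+44=152
- B+D+G: weight 7+4+5=16, value 48+43+44=135
- A+C+D+G: weight 7+6+4+5=22, value 17+28+43+44=132
- B+C+G: weight 7+6+5=18, value 48+28+44=120
Best: $163.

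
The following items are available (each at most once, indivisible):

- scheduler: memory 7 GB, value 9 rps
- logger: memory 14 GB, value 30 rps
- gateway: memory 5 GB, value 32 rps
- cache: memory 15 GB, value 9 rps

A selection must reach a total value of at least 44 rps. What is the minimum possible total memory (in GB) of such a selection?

Subsets with value ≥ 44, sorted by total memory:
- logger+gateway: memory 19, value 62
- scheduler+logger+gateway: memory 26, value 71
- scheduler+gateway+cache: memory 27, value 50
Minimum memory: 19 GB.

19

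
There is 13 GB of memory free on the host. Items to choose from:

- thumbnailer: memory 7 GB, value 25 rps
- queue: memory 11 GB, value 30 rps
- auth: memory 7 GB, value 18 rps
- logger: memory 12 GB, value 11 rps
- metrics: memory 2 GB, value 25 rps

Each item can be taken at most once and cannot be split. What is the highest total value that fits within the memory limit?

55 rps

Check high-value combinations within 13 GB:
- queue+metrics: memory 11+2=13, value 30+25=55
- thumbnailer+metrics: memory 7+2=9, value 25+25=50
- auth+metrics: memory 7+2=9, value 18+25=43
- queue: memory 11, value 30
Best: 55 rps.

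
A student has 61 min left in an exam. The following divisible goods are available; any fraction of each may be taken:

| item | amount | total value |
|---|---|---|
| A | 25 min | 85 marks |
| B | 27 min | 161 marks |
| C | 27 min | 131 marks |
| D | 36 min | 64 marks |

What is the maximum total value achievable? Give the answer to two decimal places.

Take in order of value per unit:
- B (161/27 per unit): all 27 → value 161, running total 161.00
- C (131/27 per unit): all 27 → value 131, running total 292.00
- A (85/25 per unit): 7 of 25 → value 7×85/25 = 23.8000, running total 315.80
Total 315.80.

315.80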